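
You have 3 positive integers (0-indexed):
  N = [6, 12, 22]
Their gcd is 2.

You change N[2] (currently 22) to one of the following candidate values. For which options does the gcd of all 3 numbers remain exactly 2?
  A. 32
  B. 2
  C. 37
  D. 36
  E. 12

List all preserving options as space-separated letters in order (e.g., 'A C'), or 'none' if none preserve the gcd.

Answer: A B

Derivation:
Old gcd = 2; gcd of others (without N[2]) = 6
New gcd for candidate v: gcd(6, v). Preserves old gcd iff gcd(6, v) = 2.
  Option A: v=32, gcd(6,32)=2 -> preserves
  Option B: v=2, gcd(6,2)=2 -> preserves
  Option C: v=37, gcd(6,37)=1 -> changes
  Option D: v=36, gcd(6,36)=6 -> changes
  Option E: v=12, gcd(6,12)=6 -> changes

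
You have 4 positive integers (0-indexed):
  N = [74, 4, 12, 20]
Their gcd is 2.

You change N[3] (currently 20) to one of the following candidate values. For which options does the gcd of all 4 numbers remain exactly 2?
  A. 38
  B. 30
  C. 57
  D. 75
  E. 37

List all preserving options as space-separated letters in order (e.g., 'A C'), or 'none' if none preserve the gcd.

Old gcd = 2; gcd of others (without N[3]) = 2
New gcd for candidate v: gcd(2, v). Preserves old gcd iff gcd(2, v) = 2.
  Option A: v=38, gcd(2,38)=2 -> preserves
  Option B: v=30, gcd(2,30)=2 -> preserves
  Option C: v=57, gcd(2,57)=1 -> changes
  Option D: v=75, gcd(2,75)=1 -> changes
  Option E: v=37, gcd(2,37)=1 -> changes

Answer: A B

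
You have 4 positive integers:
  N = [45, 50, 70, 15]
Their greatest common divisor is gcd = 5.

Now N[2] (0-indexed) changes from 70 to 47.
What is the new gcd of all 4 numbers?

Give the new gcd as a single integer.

Answer: 1

Derivation:
Numbers: [45, 50, 70, 15], gcd = 5
Change: index 2, 70 -> 47
gcd of the OTHER numbers (without index 2): gcd([45, 50, 15]) = 5
New gcd = gcd(g_others, new_val) = gcd(5, 47) = 1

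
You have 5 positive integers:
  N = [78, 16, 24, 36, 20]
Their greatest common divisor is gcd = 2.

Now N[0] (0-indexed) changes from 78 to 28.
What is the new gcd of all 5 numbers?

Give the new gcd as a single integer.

Answer: 4

Derivation:
Numbers: [78, 16, 24, 36, 20], gcd = 2
Change: index 0, 78 -> 28
gcd of the OTHER numbers (without index 0): gcd([16, 24, 36, 20]) = 4
New gcd = gcd(g_others, new_val) = gcd(4, 28) = 4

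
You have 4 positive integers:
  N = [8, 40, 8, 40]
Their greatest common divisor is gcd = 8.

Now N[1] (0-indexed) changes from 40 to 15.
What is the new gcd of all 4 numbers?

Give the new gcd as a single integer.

Numbers: [8, 40, 8, 40], gcd = 8
Change: index 1, 40 -> 15
gcd of the OTHER numbers (without index 1): gcd([8, 8, 40]) = 8
New gcd = gcd(g_others, new_val) = gcd(8, 15) = 1

Answer: 1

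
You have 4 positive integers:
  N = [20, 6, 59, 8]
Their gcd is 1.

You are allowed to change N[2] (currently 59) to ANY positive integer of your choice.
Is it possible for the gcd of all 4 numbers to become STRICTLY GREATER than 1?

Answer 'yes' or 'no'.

Current gcd = 1
gcd of all OTHER numbers (without N[2]=59): gcd([20, 6, 8]) = 2
The new gcd after any change is gcd(2, new_value).
This can be at most 2.
Since 2 > old gcd 1, the gcd CAN increase (e.g., set N[2] = 2).

Answer: yes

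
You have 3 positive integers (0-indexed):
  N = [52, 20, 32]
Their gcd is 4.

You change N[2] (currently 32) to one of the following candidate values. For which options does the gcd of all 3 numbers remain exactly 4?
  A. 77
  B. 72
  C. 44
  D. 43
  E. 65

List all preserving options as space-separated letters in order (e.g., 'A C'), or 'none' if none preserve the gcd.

Old gcd = 4; gcd of others (without N[2]) = 4
New gcd for candidate v: gcd(4, v). Preserves old gcd iff gcd(4, v) = 4.
  Option A: v=77, gcd(4,77)=1 -> changes
  Option B: v=72, gcd(4,72)=4 -> preserves
  Option C: v=44, gcd(4,44)=4 -> preserves
  Option D: v=43, gcd(4,43)=1 -> changes
  Option E: v=65, gcd(4,65)=1 -> changes

Answer: B C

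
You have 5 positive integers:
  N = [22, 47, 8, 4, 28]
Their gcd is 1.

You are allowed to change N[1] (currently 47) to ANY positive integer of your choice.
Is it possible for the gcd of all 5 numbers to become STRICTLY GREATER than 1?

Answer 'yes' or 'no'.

Answer: yes

Derivation:
Current gcd = 1
gcd of all OTHER numbers (without N[1]=47): gcd([22, 8, 4, 28]) = 2
The new gcd after any change is gcd(2, new_value).
This can be at most 2.
Since 2 > old gcd 1, the gcd CAN increase (e.g., set N[1] = 2).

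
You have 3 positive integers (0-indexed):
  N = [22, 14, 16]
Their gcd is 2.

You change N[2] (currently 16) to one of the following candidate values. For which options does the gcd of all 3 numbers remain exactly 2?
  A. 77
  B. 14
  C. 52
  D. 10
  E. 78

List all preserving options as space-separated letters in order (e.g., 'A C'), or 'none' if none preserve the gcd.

Old gcd = 2; gcd of others (without N[2]) = 2
New gcd for candidate v: gcd(2, v). Preserves old gcd iff gcd(2, v) = 2.
  Option A: v=77, gcd(2,77)=1 -> changes
  Option B: v=14, gcd(2,14)=2 -> preserves
  Option C: v=52, gcd(2,52)=2 -> preserves
  Option D: v=10, gcd(2,10)=2 -> preserves
  Option E: v=78, gcd(2,78)=2 -> preserves

Answer: B C D E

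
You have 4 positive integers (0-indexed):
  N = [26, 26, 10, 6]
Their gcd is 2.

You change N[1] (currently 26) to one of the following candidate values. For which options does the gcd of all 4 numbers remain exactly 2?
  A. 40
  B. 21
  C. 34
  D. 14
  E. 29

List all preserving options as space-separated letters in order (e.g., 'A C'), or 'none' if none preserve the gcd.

Old gcd = 2; gcd of others (without N[1]) = 2
New gcd for candidate v: gcd(2, v). Preserves old gcd iff gcd(2, v) = 2.
  Option A: v=40, gcd(2,40)=2 -> preserves
  Option B: v=21, gcd(2,21)=1 -> changes
  Option C: v=34, gcd(2,34)=2 -> preserves
  Option D: v=14, gcd(2,14)=2 -> preserves
  Option E: v=29, gcd(2,29)=1 -> changes

Answer: A C D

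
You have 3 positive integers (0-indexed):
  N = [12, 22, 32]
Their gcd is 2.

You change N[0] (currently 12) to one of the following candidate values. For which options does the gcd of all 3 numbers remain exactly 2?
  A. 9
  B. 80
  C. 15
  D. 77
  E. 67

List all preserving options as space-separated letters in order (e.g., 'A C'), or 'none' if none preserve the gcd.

Old gcd = 2; gcd of others (without N[0]) = 2
New gcd for candidate v: gcd(2, v). Preserves old gcd iff gcd(2, v) = 2.
  Option A: v=9, gcd(2,9)=1 -> changes
  Option B: v=80, gcd(2,80)=2 -> preserves
  Option C: v=15, gcd(2,15)=1 -> changes
  Option D: v=77, gcd(2,77)=1 -> changes
  Option E: v=67, gcd(2,67)=1 -> changes

Answer: B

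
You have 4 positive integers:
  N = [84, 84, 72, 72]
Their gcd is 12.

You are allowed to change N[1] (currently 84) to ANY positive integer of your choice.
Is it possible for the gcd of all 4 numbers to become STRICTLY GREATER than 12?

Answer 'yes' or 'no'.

Current gcd = 12
gcd of all OTHER numbers (without N[1]=84): gcd([84, 72, 72]) = 12
The new gcd after any change is gcd(12, new_value).
This can be at most 12.
Since 12 = old gcd 12, the gcd can only stay the same or decrease.

Answer: no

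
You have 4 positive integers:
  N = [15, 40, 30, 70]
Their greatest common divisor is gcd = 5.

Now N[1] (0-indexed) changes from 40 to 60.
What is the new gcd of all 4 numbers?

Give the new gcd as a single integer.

Numbers: [15, 40, 30, 70], gcd = 5
Change: index 1, 40 -> 60
gcd of the OTHER numbers (without index 1): gcd([15, 30, 70]) = 5
New gcd = gcd(g_others, new_val) = gcd(5, 60) = 5

Answer: 5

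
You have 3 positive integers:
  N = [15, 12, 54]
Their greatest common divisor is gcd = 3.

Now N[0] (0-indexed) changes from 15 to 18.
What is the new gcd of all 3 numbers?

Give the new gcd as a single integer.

Numbers: [15, 12, 54], gcd = 3
Change: index 0, 15 -> 18
gcd of the OTHER numbers (without index 0): gcd([12, 54]) = 6
New gcd = gcd(g_others, new_val) = gcd(6, 18) = 6

Answer: 6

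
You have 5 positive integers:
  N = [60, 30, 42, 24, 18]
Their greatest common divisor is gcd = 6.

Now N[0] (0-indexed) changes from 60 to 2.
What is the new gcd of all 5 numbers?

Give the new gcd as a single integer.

Answer: 2

Derivation:
Numbers: [60, 30, 42, 24, 18], gcd = 6
Change: index 0, 60 -> 2
gcd of the OTHER numbers (without index 0): gcd([30, 42, 24, 18]) = 6
New gcd = gcd(g_others, new_val) = gcd(6, 2) = 2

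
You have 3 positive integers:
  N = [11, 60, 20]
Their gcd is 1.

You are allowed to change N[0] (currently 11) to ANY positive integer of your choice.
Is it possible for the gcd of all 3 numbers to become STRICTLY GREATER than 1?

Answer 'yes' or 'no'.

Current gcd = 1
gcd of all OTHER numbers (without N[0]=11): gcd([60, 20]) = 20
The new gcd after any change is gcd(20, new_value).
This can be at most 20.
Since 20 > old gcd 1, the gcd CAN increase (e.g., set N[0] = 20).

Answer: yes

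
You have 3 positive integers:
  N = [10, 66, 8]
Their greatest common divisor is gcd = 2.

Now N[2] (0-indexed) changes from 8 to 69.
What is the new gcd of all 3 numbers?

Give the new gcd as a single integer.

Numbers: [10, 66, 8], gcd = 2
Change: index 2, 8 -> 69
gcd of the OTHER numbers (without index 2): gcd([10, 66]) = 2
New gcd = gcd(g_others, new_val) = gcd(2, 69) = 1

Answer: 1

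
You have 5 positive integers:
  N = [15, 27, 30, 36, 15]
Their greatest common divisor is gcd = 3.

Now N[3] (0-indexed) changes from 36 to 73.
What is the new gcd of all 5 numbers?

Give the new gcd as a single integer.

Answer: 1

Derivation:
Numbers: [15, 27, 30, 36, 15], gcd = 3
Change: index 3, 36 -> 73
gcd of the OTHER numbers (without index 3): gcd([15, 27, 30, 15]) = 3
New gcd = gcd(g_others, new_val) = gcd(3, 73) = 1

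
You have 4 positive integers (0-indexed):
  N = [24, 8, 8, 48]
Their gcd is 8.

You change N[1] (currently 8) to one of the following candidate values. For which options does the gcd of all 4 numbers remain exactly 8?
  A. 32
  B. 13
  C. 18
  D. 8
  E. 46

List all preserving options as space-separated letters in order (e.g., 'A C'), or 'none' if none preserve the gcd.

Old gcd = 8; gcd of others (without N[1]) = 8
New gcd for candidate v: gcd(8, v). Preserves old gcd iff gcd(8, v) = 8.
  Option A: v=32, gcd(8,32)=8 -> preserves
  Option B: v=13, gcd(8,13)=1 -> changes
  Option C: v=18, gcd(8,18)=2 -> changes
  Option D: v=8, gcd(8,8)=8 -> preserves
  Option E: v=46, gcd(8,46)=2 -> changes

Answer: A D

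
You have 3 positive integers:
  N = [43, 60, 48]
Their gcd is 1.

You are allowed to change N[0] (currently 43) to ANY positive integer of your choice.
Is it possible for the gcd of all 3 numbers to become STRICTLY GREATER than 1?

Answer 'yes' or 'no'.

Answer: yes

Derivation:
Current gcd = 1
gcd of all OTHER numbers (without N[0]=43): gcd([60, 48]) = 12
The new gcd after any change is gcd(12, new_value).
This can be at most 12.
Since 12 > old gcd 1, the gcd CAN increase (e.g., set N[0] = 12).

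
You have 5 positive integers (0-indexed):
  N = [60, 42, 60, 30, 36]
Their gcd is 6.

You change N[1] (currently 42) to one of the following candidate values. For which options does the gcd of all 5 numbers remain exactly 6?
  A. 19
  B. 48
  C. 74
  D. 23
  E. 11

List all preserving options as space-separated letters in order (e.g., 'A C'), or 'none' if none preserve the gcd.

Answer: B

Derivation:
Old gcd = 6; gcd of others (without N[1]) = 6
New gcd for candidate v: gcd(6, v). Preserves old gcd iff gcd(6, v) = 6.
  Option A: v=19, gcd(6,19)=1 -> changes
  Option B: v=48, gcd(6,48)=6 -> preserves
  Option C: v=74, gcd(6,74)=2 -> changes
  Option D: v=23, gcd(6,23)=1 -> changes
  Option E: v=11, gcd(6,11)=1 -> changes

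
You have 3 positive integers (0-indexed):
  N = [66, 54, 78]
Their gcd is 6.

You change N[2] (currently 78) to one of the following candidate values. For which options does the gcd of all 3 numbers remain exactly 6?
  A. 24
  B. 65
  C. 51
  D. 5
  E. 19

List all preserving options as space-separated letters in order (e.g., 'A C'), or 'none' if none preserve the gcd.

Answer: A

Derivation:
Old gcd = 6; gcd of others (without N[2]) = 6
New gcd for candidate v: gcd(6, v). Preserves old gcd iff gcd(6, v) = 6.
  Option A: v=24, gcd(6,24)=6 -> preserves
  Option B: v=65, gcd(6,65)=1 -> changes
  Option C: v=51, gcd(6,51)=3 -> changes
  Option D: v=5, gcd(6,5)=1 -> changes
  Option E: v=19, gcd(6,19)=1 -> changes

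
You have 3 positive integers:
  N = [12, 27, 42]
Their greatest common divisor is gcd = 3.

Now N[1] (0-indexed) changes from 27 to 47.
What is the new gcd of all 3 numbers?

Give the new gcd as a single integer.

Answer: 1

Derivation:
Numbers: [12, 27, 42], gcd = 3
Change: index 1, 27 -> 47
gcd of the OTHER numbers (without index 1): gcd([12, 42]) = 6
New gcd = gcd(g_others, new_val) = gcd(6, 47) = 1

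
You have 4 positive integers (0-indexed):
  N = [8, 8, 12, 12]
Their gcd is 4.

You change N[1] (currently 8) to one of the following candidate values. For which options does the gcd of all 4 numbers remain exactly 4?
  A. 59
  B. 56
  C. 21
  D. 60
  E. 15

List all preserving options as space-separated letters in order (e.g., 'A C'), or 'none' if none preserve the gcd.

Old gcd = 4; gcd of others (without N[1]) = 4
New gcd for candidate v: gcd(4, v). Preserves old gcd iff gcd(4, v) = 4.
  Option A: v=59, gcd(4,59)=1 -> changes
  Option B: v=56, gcd(4,56)=4 -> preserves
  Option C: v=21, gcd(4,21)=1 -> changes
  Option D: v=60, gcd(4,60)=4 -> preserves
  Option E: v=15, gcd(4,15)=1 -> changes

Answer: B D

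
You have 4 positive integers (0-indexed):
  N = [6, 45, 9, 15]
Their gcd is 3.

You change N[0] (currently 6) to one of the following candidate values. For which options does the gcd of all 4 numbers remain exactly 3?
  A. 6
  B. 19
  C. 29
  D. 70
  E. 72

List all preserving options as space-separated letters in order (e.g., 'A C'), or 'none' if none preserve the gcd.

Old gcd = 3; gcd of others (without N[0]) = 3
New gcd for candidate v: gcd(3, v). Preserves old gcd iff gcd(3, v) = 3.
  Option A: v=6, gcd(3,6)=3 -> preserves
  Option B: v=19, gcd(3,19)=1 -> changes
  Option C: v=29, gcd(3,29)=1 -> changes
  Option D: v=70, gcd(3,70)=1 -> changes
  Option E: v=72, gcd(3,72)=3 -> preserves

Answer: A E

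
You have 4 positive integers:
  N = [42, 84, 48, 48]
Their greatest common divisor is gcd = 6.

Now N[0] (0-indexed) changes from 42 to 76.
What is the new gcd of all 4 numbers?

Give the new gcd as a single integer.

Answer: 4

Derivation:
Numbers: [42, 84, 48, 48], gcd = 6
Change: index 0, 42 -> 76
gcd of the OTHER numbers (without index 0): gcd([84, 48, 48]) = 12
New gcd = gcd(g_others, new_val) = gcd(12, 76) = 4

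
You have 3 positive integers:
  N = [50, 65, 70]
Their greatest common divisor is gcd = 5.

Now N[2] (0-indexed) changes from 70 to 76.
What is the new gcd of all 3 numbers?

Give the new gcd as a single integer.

Numbers: [50, 65, 70], gcd = 5
Change: index 2, 70 -> 76
gcd of the OTHER numbers (without index 2): gcd([50, 65]) = 5
New gcd = gcd(g_others, new_val) = gcd(5, 76) = 1

Answer: 1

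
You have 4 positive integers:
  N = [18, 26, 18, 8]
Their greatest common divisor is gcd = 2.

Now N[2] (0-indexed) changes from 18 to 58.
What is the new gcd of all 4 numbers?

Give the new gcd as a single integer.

Answer: 2

Derivation:
Numbers: [18, 26, 18, 8], gcd = 2
Change: index 2, 18 -> 58
gcd of the OTHER numbers (without index 2): gcd([18, 26, 8]) = 2
New gcd = gcd(g_others, new_val) = gcd(2, 58) = 2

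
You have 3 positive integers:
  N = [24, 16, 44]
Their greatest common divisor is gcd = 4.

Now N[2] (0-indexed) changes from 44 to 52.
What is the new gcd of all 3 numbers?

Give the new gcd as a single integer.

Numbers: [24, 16, 44], gcd = 4
Change: index 2, 44 -> 52
gcd of the OTHER numbers (without index 2): gcd([24, 16]) = 8
New gcd = gcd(g_others, new_val) = gcd(8, 52) = 4

Answer: 4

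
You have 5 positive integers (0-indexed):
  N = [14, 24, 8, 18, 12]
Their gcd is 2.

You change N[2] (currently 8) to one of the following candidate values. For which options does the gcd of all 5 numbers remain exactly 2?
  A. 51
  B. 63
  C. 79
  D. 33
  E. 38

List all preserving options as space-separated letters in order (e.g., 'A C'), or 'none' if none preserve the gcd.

Answer: E

Derivation:
Old gcd = 2; gcd of others (without N[2]) = 2
New gcd for candidate v: gcd(2, v). Preserves old gcd iff gcd(2, v) = 2.
  Option A: v=51, gcd(2,51)=1 -> changes
  Option B: v=63, gcd(2,63)=1 -> changes
  Option C: v=79, gcd(2,79)=1 -> changes
  Option D: v=33, gcd(2,33)=1 -> changes
  Option E: v=38, gcd(2,38)=2 -> preserves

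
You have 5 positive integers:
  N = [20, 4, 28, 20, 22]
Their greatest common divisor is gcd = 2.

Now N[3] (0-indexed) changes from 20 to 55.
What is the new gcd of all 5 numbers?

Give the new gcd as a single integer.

Answer: 1

Derivation:
Numbers: [20, 4, 28, 20, 22], gcd = 2
Change: index 3, 20 -> 55
gcd of the OTHER numbers (without index 3): gcd([20, 4, 28, 22]) = 2
New gcd = gcd(g_others, new_val) = gcd(2, 55) = 1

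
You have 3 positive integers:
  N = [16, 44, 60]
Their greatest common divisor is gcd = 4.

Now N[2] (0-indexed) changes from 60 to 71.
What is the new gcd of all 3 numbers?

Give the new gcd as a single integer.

Numbers: [16, 44, 60], gcd = 4
Change: index 2, 60 -> 71
gcd of the OTHER numbers (without index 2): gcd([16, 44]) = 4
New gcd = gcd(g_others, new_val) = gcd(4, 71) = 1

Answer: 1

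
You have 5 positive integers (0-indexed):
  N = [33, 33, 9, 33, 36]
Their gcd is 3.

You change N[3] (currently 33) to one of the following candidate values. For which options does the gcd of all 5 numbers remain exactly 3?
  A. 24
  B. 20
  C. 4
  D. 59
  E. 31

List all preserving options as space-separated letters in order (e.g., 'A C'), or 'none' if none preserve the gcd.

Old gcd = 3; gcd of others (without N[3]) = 3
New gcd for candidate v: gcd(3, v). Preserves old gcd iff gcd(3, v) = 3.
  Option A: v=24, gcd(3,24)=3 -> preserves
  Option B: v=20, gcd(3,20)=1 -> changes
  Option C: v=4, gcd(3,4)=1 -> changes
  Option D: v=59, gcd(3,59)=1 -> changes
  Option E: v=31, gcd(3,31)=1 -> changes

Answer: A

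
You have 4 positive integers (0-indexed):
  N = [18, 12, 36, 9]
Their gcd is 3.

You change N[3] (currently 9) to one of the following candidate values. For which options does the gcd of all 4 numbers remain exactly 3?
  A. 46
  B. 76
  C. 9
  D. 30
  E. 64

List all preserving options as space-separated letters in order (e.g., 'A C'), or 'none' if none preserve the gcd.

Answer: C

Derivation:
Old gcd = 3; gcd of others (without N[3]) = 6
New gcd for candidate v: gcd(6, v). Preserves old gcd iff gcd(6, v) = 3.
  Option A: v=46, gcd(6,46)=2 -> changes
  Option B: v=76, gcd(6,76)=2 -> changes
  Option C: v=9, gcd(6,9)=3 -> preserves
  Option D: v=30, gcd(6,30)=6 -> changes
  Option E: v=64, gcd(6,64)=2 -> changes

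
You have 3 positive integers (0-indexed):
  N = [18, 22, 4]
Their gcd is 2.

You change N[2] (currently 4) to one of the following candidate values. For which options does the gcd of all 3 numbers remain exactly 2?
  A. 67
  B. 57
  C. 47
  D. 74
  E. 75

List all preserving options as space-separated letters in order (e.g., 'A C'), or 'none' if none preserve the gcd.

Answer: D

Derivation:
Old gcd = 2; gcd of others (without N[2]) = 2
New gcd for candidate v: gcd(2, v). Preserves old gcd iff gcd(2, v) = 2.
  Option A: v=67, gcd(2,67)=1 -> changes
  Option B: v=57, gcd(2,57)=1 -> changes
  Option C: v=47, gcd(2,47)=1 -> changes
  Option D: v=74, gcd(2,74)=2 -> preserves
  Option E: v=75, gcd(2,75)=1 -> changes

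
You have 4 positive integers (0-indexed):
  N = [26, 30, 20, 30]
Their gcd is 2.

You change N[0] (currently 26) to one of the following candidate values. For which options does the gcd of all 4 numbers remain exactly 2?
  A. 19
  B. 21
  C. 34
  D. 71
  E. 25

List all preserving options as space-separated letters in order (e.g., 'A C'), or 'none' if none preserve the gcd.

Old gcd = 2; gcd of others (without N[0]) = 10
New gcd for candidate v: gcd(10, v). Preserves old gcd iff gcd(10, v) = 2.
  Option A: v=19, gcd(10,19)=1 -> changes
  Option B: v=21, gcd(10,21)=1 -> changes
  Option C: v=34, gcd(10,34)=2 -> preserves
  Option D: v=71, gcd(10,71)=1 -> changes
  Option E: v=25, gcd(10,25)=5 -> changes

Answer: C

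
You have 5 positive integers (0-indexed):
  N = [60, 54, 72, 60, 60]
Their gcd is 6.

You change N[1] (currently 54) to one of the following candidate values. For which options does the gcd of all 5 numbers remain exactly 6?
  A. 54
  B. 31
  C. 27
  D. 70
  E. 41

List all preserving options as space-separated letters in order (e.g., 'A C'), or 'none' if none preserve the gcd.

Answer: A

Derivation:
Old gcd = 6; gcd of others (without N[1]) = 12
New gcd for candidate v: gcd(12, v). Preserves old gcd iff gcd(12, v) = 6.
  Option A: v=54, gcd(12,54)=6 -> preserves
  Option B: v=31, gcd(12,31)=1 -> changes
  Option C: v=27, gcd(12,27)=3 -> changes
  Option D: v=70, gcd(12,70)=2 -> changes
  Option E: v=41, gcd(12,41)=1 -> changes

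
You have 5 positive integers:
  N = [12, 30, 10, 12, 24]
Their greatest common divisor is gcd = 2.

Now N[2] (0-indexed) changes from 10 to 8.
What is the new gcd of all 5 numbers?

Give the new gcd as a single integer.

Numbers: [12, 30, 10, 12, 24], gcd = 2
Change: index 2, 10 -> 8
gcd of the OTHER numbers (without index 2): gcd([12, 30, 12, 24]) = 6
New gcd = gcd(g_others, new_val) = gcd(6, 8) = 2

Answer: 2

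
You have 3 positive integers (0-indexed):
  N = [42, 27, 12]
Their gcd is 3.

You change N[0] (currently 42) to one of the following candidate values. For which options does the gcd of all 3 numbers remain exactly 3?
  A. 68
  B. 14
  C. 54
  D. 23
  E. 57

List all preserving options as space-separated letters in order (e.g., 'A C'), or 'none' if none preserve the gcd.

Answer: C E

Derivation:
Old gcd = 3; gcd of others (without N[0]) = 3
New gcd for candidate v: gcd(3, v). Preserves old gcd iff gcd(3, v) = 3.
  Option A: v=68, gcd(3,68)=1 -> changes
  Option B: v=14, gcd(3,14)=1 -> changes
  Option C: v=54, gcd(3,54)=3 -> preserves
  Option D: v=23, gcd(3,23)=1 -> changes
  Option E: v=57, gcd(3,57)=3 -> preserves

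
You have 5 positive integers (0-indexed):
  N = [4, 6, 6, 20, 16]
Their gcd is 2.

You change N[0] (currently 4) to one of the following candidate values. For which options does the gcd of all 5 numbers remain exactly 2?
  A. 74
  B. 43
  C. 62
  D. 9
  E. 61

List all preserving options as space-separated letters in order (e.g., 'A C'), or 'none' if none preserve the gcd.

Answer: A C

Derivation:
Old gcd = 2; gcd of others (without N[0]) = 2
New gcd for candidate v: gcd(2, v). Preserves old gcd iff gcd(2, v) = 2.
  Option A: v=74, gcd(2,74)=2 -> preserves
  Option B: v=43, gcd(2,43)=1 -> changes
  Option C: v=62, gcd(2,62)=2 -> preserves
  Option D: v=9, gcd(2,9)=1 -> changes
  Option E: v=61, gcd(2,61)=1 -> changes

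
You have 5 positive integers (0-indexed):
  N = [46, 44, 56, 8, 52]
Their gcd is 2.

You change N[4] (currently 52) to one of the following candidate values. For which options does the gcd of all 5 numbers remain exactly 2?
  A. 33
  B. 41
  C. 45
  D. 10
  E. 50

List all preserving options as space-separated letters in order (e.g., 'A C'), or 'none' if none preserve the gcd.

Old gcd = 2; gcd of others (without N[4]) = 2
New gcd for candidate v: gcd(2, v). Preserves old gcd iff gcd(2, v) = 2.
  Option A: v=33, gcd(2,33)=1 -> changes
  Option B: v=41, gcd(2,41)=1 -> changes
  Option C: v=45, gcd(2,45)=1 -> changes
  Option D: v=10, gcd(2,10)=2 -> preserves
  Option E: v=50, gcd(2,50)=2 -> preserves

Answer: D E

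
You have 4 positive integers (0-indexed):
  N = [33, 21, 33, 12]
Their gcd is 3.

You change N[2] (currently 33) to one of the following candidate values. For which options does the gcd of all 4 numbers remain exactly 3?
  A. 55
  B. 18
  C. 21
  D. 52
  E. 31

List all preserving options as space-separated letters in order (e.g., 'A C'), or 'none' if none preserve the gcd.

Answer: B C

Derivation:
Old gcd = 3; gcd of others (without N[2]) = 3
New gcd for candidate v: gcd(3, v). Preserves old gcd iff gcd(3, v) = 3.
  Option A: v=55, gcd(3,55)=1 -> changes
  Option B: v=18, gcd(3,18)=3 -> preserves
  Option C: v=21, gcd(3,21)=3 -> preserves
  Option D: v=52, gcd(3,52)=1 -> changes
  Option E: v=31, gcd(3,31)=1 -> changes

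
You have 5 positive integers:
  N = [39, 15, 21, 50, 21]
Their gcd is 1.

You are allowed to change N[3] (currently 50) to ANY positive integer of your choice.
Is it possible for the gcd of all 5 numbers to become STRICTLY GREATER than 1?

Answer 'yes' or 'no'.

Current gcd = 1
gcd of all OTHER numbers (without N[3]=50): gcd([39, 15, 21, 21]) = 3
The new gcd after any change is gcd(3, new_value).
This can be at most 3.
Since 3 > old gcd 1, the gcd CAN increase (e.g., set N[3] = 3).

Answer: yes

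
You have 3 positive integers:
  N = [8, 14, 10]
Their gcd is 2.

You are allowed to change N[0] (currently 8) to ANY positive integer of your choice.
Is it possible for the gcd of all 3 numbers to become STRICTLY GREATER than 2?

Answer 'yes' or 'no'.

Answer: no

Derivation:
Current gcd = 2
gcd of all OTHER numbers (without N[0]=8): gcd([14, 10]) = 2
The new gcd after any change is gcd(2, new_value).
This can be at most 2.
Since 2 = old gcd 2, the gcd can only stay the same or decrease.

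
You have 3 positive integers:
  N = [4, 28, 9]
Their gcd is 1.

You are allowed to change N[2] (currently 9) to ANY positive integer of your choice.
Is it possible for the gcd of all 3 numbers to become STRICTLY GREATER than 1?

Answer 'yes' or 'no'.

Answer: yes

Derivation:
Current gcd = 1
gcd of all OTHER numbers (without N[2]=9): gcd([4, 28]) = 4
The new gcd after any change is gcd(4, new_value).
This can be at most 4.
Since 4 > old gcd 1, the gcd CAN increase (e.g., set N[2] = 4).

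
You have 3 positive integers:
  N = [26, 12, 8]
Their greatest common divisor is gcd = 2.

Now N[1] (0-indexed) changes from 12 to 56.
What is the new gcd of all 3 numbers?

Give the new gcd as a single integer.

Answer: 2

Derivation:
Numbers: [26, 12, 8], gcd = 2
Change: index 1, 12 -> 56
gcd of the OTHER numbers (without index 1): gcd([26, 8]) = 2
New gcd = gcd(g_others, new_val) = gcd(2, 56) = 2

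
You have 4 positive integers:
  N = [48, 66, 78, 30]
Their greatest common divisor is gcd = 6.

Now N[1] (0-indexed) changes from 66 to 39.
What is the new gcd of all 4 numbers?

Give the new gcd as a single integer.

Numbers: [48, 66, 78, 30], gcd = 6
Change: index 1, 66 -> 39
gcd of the OTHER numbers (without index 1): gcd([48, 78, 30]) = 6
New gcd = gcd(g_others, new_val) = gcd(6, 39) = 3

Answer: 3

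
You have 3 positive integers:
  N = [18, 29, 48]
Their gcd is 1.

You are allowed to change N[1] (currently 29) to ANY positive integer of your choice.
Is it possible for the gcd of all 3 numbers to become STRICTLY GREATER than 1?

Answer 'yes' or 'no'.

Answer: yes

Derivation:
Current gcd = 1
gcd of all OTHER numbers (without N[1]=29): gcd([18, 48]) = 6
The new gcd after any change is gcd(6, new_value).
This can be at most 6.
Since 6 > old gcd 1, the gcd CAN increase (e.g., set N[1] = 6).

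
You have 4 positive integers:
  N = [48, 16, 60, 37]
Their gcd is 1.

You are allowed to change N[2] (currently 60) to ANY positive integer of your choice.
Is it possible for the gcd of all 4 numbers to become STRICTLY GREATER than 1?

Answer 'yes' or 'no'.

Current gcd = 1
gcd of all OTHER numbers (without N[2]=60): gcd([48, 16, 37]) = 1
The new gcd after any change is gcd(1, new_value).
This can be at most 1.
Since 1 = old gcd 1, the gcd can only stay the same or decrease.

Answer: no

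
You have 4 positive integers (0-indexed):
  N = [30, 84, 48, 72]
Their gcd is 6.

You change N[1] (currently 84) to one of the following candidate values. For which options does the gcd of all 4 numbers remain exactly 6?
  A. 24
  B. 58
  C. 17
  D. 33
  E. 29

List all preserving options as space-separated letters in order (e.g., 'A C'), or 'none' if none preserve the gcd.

Old gcd = 6; gcd of others (without N[1]) = 6
New gcd for candidate v: gcd(6, v). Preserves old gcd iff gcd(6, v) = 6.
  Option A: v=24, gcd(6,24)=6 -> preserves
  Option B: v=58, gcd(6,58)=2 -> changes
  Option C: v=17, gcd(6,17)=1 -> changes
  Option D: v=33, gcd(6,33)=3 -> changes
  Option E: v=29, gcd(6,29)=1 -> changes

Answer: A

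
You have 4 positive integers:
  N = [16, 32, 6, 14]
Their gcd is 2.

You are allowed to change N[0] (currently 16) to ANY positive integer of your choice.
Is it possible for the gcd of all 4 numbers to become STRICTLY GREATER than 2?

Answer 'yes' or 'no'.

Current gcd = 2
gcd of all OTHER numbers (without N[0]=16): gcd([32, 6, 14]) = 2
The new gcd after any change is gcd(2, new_value).
This can be at most 2.
Since 2 = old gcd 2, the gcd can only stay the same or decrease.

Answer: no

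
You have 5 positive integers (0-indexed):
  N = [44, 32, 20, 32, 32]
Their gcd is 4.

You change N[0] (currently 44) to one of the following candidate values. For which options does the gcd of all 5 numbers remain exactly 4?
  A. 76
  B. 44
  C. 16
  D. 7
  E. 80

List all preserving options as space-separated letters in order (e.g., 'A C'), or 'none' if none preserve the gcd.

Answer: A B C E

Derivation:
Old gcd = 4; gcd of others (without N[0]) = 4
New gcd for candidate v: gcd(4, v). Preserves old gcd iff gcd(4, v) = 4.
  Option A: v=76, gcd(4,76)=4 -> preserves
  Option B: v=44, gcd(4,44)=4 -> preserves
  Option C: v=16, gcd(4,16)=4 -> preserves
  Option D: v=7, gcd(4,7)=1 -> changes
  Option E: v=80, gcd(4,80)=4 -> preserves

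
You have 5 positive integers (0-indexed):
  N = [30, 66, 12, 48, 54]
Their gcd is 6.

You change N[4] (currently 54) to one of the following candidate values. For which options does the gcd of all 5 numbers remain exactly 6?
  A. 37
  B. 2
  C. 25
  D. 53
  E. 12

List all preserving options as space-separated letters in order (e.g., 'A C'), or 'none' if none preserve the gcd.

Old gcd = 6; gcd of others (without N[4]) = 6
New gcd for candidate v: gcd(6, v). Preserves old gcd iff gcd(6, v) = 6.
  Option A: v=37, gcd(6,37)=1 -> changes
  Option B: v=2, gcd(6,2)=2 -> changes
  Option C: v=25, gcd(6,25)=1 -> changes
  Option D: v=53, gcd(6,53)=1 -> changes
  Option E: v=12, gcd(6,12)=6 -> preserves

Answer: E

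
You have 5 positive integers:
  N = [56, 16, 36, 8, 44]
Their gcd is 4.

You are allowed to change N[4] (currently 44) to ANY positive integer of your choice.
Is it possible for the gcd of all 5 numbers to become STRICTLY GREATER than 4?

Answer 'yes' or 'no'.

Answer: no

Derivation:
Current gcd = 4
gcd of all OTHER numbers (without N[4]=44): gcd([56, 16, 36, 8]) = 4
The new gcd after any change is gcd(4, new_value).
This can be at most 4.
Since 4 = old gcd 4, the gcd can only stay the same or decrease.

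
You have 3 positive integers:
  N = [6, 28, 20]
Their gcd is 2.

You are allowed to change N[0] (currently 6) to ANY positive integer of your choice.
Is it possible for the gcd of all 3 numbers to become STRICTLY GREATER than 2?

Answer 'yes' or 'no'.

Answer: yes

Derivation:
Current gcd = 2
gcd of all OTHER numbers (without N[0]=6): gcd([28, 20]) = 4
The new gcd after any change is gcd(4, new_value).
This can be at most 4.
Since 4 > old gcd 2, the gcd CAN increase (e.g., set N[0] = 4).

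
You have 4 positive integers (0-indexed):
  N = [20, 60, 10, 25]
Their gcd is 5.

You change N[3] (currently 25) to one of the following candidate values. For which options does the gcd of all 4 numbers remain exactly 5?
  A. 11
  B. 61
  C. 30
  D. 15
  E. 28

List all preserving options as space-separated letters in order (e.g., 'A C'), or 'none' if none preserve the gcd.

Old gcd = 5; gcd of others (without N[3]) = 10
New gcd for candidate v: gcd(10, v). Preserves old gcd iff gcd(10, v) = 5.
  Option A: v=11, gcd(10,11)=1 -> changes
  Option B: v=61, gcd(10,61)=1 -> changes
  Option C: v=30, gcd(10,30)=10 -> changes
  Option D: v=15, gcd(10,15)=5 -> preserves
  Option E: v=28, gcd(10,28)=2 -> changes

Answer: D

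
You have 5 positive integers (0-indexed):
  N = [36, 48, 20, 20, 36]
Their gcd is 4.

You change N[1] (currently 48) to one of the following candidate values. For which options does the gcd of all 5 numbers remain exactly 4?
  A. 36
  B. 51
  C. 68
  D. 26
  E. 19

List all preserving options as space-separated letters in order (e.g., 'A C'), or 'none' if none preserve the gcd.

Old gcd = 4; gcd of others (without N[1]) = 4
New gcd for candidate v: gcd(4, v). Preserves old gcd iff gcd(4, v) = 4.
  Option A: v=36, gcd(4,36)=4 -> preserves
  Option B: v=51, gcd(4,51)=1 -> changes
  Option C: v=68, gcd(4,68)=4 -> preserves
  Option D: v=26, gcd(4,26)=2 -> changes
  Option E: v=19, gcd(4,19)=1 -> changes

Answer: A C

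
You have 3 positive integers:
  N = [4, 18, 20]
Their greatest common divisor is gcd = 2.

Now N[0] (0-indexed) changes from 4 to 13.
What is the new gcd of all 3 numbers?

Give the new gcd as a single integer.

Answer: 1

Derivation:
Numbers: [4, 18, 20], gcd = 2
Change: index 0, 4 -> 13
gcd of the OTHER numbers (without index 0): gcd([18, 20]) = 2
New gcd = gcd(g_others, new_val) = gcd(2, 13) = 1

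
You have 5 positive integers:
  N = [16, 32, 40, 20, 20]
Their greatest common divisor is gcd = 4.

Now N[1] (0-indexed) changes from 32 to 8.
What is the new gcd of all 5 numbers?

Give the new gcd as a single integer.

Answer: 4

Derivation:
Numbers: [16, 32, 40, 20, 20], gcd = 4
Change: index 1, 32 -> 8
gcd of the OTHER numbers (without index 1): gcd([16, 40, 20, 20]) = 4
New gcd = gcd(g_others, new_val) = gcd(4, 8) = 4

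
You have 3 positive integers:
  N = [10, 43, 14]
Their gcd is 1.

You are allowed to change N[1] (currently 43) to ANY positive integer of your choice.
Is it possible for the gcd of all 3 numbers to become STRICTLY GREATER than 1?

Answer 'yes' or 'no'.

Current gcd = 1
gcd of all OTHER numbers (without N[1]=43): gcd([10, 14]) = 2
The new gcd after any change is gcd(2, new_value).
This can be at most 2.
Since 2 > old gcd 1, the gcd CAN increase (e.g., set N[1] = 2).

Answer: yes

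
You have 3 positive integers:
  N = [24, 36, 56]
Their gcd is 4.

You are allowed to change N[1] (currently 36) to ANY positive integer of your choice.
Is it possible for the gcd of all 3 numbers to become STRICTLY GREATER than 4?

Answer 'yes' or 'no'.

Answer: yes

Derivation:
Current gcd = 4
gcd of all OTHER numbers (without N[1]=36): gcd([24, 56]) = 8
The new gcd after any change is gcd(8, new_value).
This can be at most 8.
Since 8 > old gcd 4, the gcd CAN increase (e.g., set N[1] = 8).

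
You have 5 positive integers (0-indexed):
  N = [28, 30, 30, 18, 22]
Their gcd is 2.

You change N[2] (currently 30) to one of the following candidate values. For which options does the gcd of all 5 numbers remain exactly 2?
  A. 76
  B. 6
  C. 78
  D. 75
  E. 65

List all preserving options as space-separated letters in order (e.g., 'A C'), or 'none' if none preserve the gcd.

Old gcd = 2; gcd of others (without N[2]) = 2
New gcd for candidate v: gcd(2, v). Preserves old gcd iff gcd(2, v) = 2.
  Option A: v=76, gcd(2,76)=2 -> preserves
  Option B: v=6, gcd(2,6)=2 -> preserves
  Option C: v=78, gcd(2,78)=2 -> preserves
  Option D: v=75, gcd(2,75)=1 -> changes
  Option E: v=65, gcd(2,65)=1 -> changes

Answer: A B C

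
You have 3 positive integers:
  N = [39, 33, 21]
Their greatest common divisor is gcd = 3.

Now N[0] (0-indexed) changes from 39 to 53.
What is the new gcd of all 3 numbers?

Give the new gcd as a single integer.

Answer: 1

Derivation:
Numbers: [39, 33, 21], gcd = 3
Change: index 0, 39 -> 53
gcd of the OTHER numbers (without index 0): gcd([33, 21]) = 3
New gcd = gcd(g_others, new_val) = gcd(3, 53) = 1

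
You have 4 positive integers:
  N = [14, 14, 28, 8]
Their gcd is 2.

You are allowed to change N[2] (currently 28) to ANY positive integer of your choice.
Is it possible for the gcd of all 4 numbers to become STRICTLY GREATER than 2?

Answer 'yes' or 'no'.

Current gcd = 2
gcd of all OTHER numbers (without N[2]=28): gcd([14, 14, 8]) = 2
The new gcd after any change is gcd(2, new_value).
This can be at most 2.
Since 2 = old gcd 2, the gcd can only stay the same or decrease.

Answer: no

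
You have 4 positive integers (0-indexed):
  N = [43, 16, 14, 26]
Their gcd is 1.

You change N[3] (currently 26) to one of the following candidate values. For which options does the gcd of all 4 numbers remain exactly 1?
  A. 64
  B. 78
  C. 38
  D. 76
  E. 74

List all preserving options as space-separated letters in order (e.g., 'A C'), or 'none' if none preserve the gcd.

Old gcd = 1; gcd of others (without N[3]) = 1
New gcd for candidate v: gcd(1, v). Preserves old gcd iff gcd(1, v) = 1.
  Option A: v=64, gcd(1,64)=1 -> preserves
  Option B: v=78, gcd(1,78)=1 -> preserves
  Option C: v=38, gcd(1,38)=1 -> preserves
  Option D: v=76, gcd(1,76)=1 -> preserves
  Option E: v=74, gcd(1,74)=1 -> preserves

Answer: A B C D E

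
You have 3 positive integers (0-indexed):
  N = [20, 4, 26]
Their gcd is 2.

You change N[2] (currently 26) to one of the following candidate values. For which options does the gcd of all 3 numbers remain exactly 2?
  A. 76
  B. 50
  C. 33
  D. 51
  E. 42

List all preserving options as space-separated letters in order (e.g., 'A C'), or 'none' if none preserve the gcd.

Old gcd = 2; gcd of others (without N[2]) = 4
New gcd for candidate v: gcd(4, v). Preserves old gcd iff gcd(4, v) = 2.
  Option A: v=76, gcd(4,76)=4 -> changes
  Option B: v=50, gcd(4,50)=2 -> preserves
  Option C: v=33, gcd(4,33)=1 -> changes
  Option D: v=51, gcd(4,51)=1 -> changes
  Option E: v=42, gcd(4,42)=2 -> preserves

Answer: B E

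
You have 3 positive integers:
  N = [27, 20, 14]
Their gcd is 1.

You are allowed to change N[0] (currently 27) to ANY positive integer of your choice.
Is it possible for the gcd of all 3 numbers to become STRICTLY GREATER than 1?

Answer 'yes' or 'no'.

Answer: yes

Derivation:
Current gcd = 1
gcd of all OTHER numbers (without N[0]=27): gcd([20, 14]) = 2
The new gcd after any change is gcd(2, new_value).
This can be at most 2.
Since 2 > old gcd 1, the gcd CAN increase (e.g., set N[0] = 2).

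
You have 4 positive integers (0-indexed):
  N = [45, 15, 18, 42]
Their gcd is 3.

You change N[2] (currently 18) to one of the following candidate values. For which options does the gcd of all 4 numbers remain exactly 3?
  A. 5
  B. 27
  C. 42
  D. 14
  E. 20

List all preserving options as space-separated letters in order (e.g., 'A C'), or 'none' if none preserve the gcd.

Answer: B C

Derivation:
Old gcd = 3; gcd of others (without N[2]) = 3
New gcd for candidate v: gcd(3, v). Preserves old gcd iff gcd(3, v) = 3.
  Option A: v=5, gcd(3,5)=1 -> changes
  Option B: v=27, gcd(3,27)=3 -> preserves
  Option C: v=42, gcd(3,42)=3 -> preserves
  Option D: v=14, gcd(3,14)=1 -> changes
  Option E: v=20, gcd(3,20)=1 -> changes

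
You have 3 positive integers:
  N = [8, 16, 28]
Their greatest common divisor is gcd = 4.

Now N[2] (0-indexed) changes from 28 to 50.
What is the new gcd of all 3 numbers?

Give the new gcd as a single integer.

Numbers: [8, 16, 28], gcd = 4
Change: index 2, 28 -> 50
gcd of the OTHER numbers (without index 2): gcd([8, 16]) = 8
New gcd = gcd(g_others, new_val) = gcd(8, 50) = 2

Answer: 2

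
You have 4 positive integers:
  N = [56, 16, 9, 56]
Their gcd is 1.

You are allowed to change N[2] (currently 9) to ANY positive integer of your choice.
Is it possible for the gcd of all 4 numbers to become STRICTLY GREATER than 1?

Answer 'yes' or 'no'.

Answer: yes

Derivation:
Current gcd = 1
gcd of all OTHER numbers (without N[2]=9): gcd([56, 16, 56]) = 8
The new gcd after any change is gcd(8, new_value).
This can be at most 8.
Since 8 > old gcd 1, the gcd CAN increase (e.g., set N[2] = 8).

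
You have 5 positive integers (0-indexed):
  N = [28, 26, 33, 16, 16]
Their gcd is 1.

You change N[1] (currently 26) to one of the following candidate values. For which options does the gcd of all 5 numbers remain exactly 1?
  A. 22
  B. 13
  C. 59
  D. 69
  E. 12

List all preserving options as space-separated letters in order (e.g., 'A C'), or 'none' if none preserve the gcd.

Old gcd = 1; gcd of others (without N[1]) = 1
New gcd for candidate v: gcd(1, v). Preserves old gcd iff gcd(1, v) = 1.
  Option A: v=22, gcd(1,22)=1 -> preserves
  Option B: v=13, gcd(1,13)=1 -> preserves
  Option C: v=59, gcd(1,59)=1 -> preserves
  Option D: v=69, gcd(1,69)=1 -> preserves
  Option E: v=12, gcd(1,12)=1 -> preserves

Answer: A B C D E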